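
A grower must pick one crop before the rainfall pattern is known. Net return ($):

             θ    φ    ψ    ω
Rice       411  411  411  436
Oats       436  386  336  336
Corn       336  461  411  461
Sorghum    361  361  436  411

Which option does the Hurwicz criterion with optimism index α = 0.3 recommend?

Rice: 0.3·436 + 0.7·411 = 418.5
Oats: 0.3·436 + 0.7·336 = 366
Corn: 0.3·461 + 0.7·336 = 373.5
Sorghum: 0.3·436 + 0.7·361 = 383.5
Highest Hurwicz score = 418.5 → Rice.

Rice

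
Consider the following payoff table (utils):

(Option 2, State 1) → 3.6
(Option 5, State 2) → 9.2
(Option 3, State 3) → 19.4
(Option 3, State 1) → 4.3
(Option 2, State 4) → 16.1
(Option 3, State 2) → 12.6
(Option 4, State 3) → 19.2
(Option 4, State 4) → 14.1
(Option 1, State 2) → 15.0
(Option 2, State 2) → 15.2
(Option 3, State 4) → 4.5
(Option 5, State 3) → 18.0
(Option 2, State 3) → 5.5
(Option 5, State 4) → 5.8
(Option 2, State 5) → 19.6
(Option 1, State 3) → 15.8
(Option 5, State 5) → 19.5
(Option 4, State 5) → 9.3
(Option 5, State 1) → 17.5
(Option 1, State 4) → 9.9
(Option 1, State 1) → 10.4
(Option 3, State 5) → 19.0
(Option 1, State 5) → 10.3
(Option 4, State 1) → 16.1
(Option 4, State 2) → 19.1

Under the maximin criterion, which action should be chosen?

Option 1

Row minima: Option 1=9.9, Option 2=3.6, Option 3=4.3, Option 4=9.3, Option 5=5.8
Best worst-case = 9.9 → Option 1.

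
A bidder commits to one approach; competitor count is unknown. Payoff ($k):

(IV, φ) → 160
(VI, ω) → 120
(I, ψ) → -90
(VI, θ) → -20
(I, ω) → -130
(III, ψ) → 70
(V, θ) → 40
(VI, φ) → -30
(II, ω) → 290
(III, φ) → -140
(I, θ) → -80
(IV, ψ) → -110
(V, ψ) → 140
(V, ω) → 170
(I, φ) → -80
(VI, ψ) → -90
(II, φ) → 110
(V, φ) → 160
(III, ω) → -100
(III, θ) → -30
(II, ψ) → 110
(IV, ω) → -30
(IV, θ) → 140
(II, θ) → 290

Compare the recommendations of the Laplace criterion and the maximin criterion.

Row averages: I=-95, II=200, III=-50, IV=40, V=127.5, VI=-5
Highest average = 200 → II.
Row minima: I=-130, II=110, III=-140, IV=-110, V=40, VI=-90
Best worst-case = 110 → II.

laplace → II; maximin → II (agree)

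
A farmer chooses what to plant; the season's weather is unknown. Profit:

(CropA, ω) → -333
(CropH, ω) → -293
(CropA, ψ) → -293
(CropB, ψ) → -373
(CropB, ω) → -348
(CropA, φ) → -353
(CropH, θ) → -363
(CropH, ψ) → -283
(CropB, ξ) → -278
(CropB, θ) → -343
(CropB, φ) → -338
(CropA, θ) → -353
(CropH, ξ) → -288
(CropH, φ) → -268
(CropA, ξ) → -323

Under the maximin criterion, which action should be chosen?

Row minima: CropH=-363, CropB=-373, CropA=-353
Best worst-case = -353 → CropA.

CropA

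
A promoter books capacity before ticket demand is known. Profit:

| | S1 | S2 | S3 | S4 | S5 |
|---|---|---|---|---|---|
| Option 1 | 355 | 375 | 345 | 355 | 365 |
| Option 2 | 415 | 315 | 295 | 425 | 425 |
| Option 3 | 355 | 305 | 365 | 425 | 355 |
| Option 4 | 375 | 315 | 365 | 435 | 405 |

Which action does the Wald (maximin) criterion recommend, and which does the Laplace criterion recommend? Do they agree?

maximin → Option 1; laplace → Option 4 (disagree)

Row minima: Option 1=345, Option 2=295, Option 3=305, Option 4=315
Best worst-case = 345 → Option 1.
Row averages: Option 1=359, Option 2=375, Option 3=361, Option 4=379
Highest average = 379 → Option 4.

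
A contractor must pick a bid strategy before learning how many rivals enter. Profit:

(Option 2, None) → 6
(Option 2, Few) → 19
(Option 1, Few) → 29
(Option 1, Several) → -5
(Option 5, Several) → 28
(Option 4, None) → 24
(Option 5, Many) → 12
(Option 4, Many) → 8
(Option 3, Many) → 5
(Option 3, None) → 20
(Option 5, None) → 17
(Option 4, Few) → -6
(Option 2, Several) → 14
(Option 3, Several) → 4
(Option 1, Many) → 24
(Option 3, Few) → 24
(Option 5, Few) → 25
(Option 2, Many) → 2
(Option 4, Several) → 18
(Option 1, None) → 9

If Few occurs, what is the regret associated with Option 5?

Best payoff under Few is 29.
Regret = 29 − 25 = 4.

4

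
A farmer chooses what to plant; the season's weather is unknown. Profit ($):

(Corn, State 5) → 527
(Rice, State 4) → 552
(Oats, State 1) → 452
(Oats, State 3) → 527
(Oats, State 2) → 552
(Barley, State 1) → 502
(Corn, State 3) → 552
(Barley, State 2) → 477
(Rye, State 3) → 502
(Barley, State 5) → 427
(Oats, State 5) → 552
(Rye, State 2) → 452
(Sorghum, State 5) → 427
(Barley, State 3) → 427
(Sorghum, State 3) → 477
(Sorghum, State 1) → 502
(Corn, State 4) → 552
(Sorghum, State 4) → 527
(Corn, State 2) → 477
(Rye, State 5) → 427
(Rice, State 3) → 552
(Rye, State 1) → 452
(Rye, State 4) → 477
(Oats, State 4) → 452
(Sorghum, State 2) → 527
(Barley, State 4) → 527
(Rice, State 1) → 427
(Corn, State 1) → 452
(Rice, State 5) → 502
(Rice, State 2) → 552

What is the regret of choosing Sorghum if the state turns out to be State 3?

75

Best payoff under State 3 is 552.
Regret = 552 − 477 = 75.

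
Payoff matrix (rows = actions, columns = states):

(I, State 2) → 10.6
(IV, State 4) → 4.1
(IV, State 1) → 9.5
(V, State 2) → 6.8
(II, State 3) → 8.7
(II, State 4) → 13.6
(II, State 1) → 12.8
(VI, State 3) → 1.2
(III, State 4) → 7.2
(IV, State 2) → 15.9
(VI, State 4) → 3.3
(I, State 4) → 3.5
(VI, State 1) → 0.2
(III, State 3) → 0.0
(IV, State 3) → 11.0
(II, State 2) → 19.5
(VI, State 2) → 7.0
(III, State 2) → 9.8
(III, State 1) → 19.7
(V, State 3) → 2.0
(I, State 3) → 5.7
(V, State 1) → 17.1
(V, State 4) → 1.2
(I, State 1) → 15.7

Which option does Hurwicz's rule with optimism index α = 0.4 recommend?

I: 0.4·15.7 + 0.6·3.5 = 8.38
II: 0.4·19.5 + 0.6·8.7 = 13.02
III: 0.4·19.7 + 0.6·0.0 = 7.88
IV: 0.4·15.9 + 0.6·4.1 = 8.82
V: 0.4·17.1 + 0.6·1.2 = 7.56
VI: 0.4·7.0 + 0.6·0.2 = 2.92
Highest Hurwicz score = 13.02 → II.

II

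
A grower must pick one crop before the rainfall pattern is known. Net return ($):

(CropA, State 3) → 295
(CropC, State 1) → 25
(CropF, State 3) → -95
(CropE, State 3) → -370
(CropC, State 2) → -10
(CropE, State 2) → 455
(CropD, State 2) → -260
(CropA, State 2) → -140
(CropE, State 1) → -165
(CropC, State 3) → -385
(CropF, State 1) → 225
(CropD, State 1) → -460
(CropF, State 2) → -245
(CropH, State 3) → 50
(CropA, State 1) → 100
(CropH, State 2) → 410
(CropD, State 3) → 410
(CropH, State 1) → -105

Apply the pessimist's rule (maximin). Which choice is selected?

CropH

Row minima: CropD=-460, CropA=-140, CropH=-105, CropE=-370, CropF=-245, CropC=-385
Best worst-case = -105 → CropH.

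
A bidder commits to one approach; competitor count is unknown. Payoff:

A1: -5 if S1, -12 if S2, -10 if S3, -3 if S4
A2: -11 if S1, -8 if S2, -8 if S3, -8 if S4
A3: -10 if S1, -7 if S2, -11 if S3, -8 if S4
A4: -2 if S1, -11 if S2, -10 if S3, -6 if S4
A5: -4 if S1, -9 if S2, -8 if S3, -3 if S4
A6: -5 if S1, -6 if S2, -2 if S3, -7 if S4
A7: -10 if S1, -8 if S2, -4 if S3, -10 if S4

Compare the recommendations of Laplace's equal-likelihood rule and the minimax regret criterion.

laplace → A6; minimax regret → A6 (agree)

Row averages: A1=-7.5, A2=-8.75, A3=-9, A4=-7.25, A5=-6, A6=-5, A7=-8
Highest average = -5 → A6.
Column bests: S1=-2, S2=-6, S3=-2, S4=-3.
A1 regrets: 3, 6, 8, 0 → max 8
A2 regrets: 9, 2, 6, 5 → max 9
A3 regrets: 8, 1, 9, 5 → max 9
A4 regrets: 0, 5, 8, 3 → max 8
A5 regrets: 2, 3, 6, 0 → max 6
A6 regrets: 3, 0, 0, 4 → max 4
A7 regrets: 8, 2, 2, 7 → max 8
Smallest max regret = 4 → A6.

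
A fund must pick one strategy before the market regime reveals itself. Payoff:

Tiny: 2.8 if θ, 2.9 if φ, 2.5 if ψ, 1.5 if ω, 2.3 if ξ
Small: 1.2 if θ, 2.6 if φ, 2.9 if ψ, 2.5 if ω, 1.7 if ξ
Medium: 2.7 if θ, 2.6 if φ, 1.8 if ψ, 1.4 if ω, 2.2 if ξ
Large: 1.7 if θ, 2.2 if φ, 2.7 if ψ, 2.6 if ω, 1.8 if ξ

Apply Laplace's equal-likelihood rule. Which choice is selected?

Tiny

Row averages: Tiny=2.4, Small=2.18, Medium=2.14, Large=2.2
Highest average = 2.4 → Tiny.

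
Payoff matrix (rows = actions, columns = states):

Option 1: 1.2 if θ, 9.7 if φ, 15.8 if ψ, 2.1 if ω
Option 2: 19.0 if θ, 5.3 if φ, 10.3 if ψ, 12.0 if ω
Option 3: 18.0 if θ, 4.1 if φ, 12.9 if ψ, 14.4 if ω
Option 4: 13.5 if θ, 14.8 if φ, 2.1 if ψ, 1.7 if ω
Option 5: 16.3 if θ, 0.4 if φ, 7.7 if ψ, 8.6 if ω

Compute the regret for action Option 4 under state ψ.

13.7

Best payoff under ψ is 15.8.
Regret = 15.8 − 2.1 = 13.7.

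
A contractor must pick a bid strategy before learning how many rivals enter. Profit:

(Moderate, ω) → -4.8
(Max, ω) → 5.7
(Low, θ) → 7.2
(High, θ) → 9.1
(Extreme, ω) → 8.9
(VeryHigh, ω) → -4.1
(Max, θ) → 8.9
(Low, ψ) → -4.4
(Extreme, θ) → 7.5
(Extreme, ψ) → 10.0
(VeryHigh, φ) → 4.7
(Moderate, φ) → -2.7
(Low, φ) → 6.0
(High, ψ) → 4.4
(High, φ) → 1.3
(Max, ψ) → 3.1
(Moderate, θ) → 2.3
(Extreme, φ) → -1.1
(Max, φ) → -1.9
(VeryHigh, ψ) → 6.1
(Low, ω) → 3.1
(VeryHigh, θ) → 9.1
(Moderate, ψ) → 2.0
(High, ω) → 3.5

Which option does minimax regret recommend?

High

Column bests: θ=9.1, φ=6.0, ψ=10.0, ω=8.9.
Low regrets: 1.9, 0.0, 14.4, 5.8 → max 14.4
Moderate regrets: 6.8, 8.7, 8.0, 13.7 → max 13.7
High regrets: 0.0, 4.7, 5.6, 5.4 → max 5.6
VeryHigh regrets: 0.0, 1.3, 3.9, 13.0 → max 13.0
Extreme regrets: 1.6, 7.1, 0.0, 0.0 → max 7.1
Max regrets: 0.2, 7.9, 6.9, 3.2 → max 7.9
Smallest max regret = 5.6 → High.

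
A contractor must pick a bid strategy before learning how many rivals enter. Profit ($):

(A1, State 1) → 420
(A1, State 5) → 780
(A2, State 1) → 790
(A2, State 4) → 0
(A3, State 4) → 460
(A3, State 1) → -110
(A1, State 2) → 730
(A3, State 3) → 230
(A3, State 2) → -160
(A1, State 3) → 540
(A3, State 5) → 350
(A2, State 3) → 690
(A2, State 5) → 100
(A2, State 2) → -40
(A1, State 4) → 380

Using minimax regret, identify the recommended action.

Column bests: State 1=790, State 2=730, State 3=690, State 4=460, State 5=780.
A1 regrets: 370, 0, 150, 80, 0 → max 370
A2 regrets: 0, 770, 0, 460, 680 → max 770
A3 regrets: 900, 890, 460, 0, 430 → max 900
Smallest max regret = 370 → A1.

A1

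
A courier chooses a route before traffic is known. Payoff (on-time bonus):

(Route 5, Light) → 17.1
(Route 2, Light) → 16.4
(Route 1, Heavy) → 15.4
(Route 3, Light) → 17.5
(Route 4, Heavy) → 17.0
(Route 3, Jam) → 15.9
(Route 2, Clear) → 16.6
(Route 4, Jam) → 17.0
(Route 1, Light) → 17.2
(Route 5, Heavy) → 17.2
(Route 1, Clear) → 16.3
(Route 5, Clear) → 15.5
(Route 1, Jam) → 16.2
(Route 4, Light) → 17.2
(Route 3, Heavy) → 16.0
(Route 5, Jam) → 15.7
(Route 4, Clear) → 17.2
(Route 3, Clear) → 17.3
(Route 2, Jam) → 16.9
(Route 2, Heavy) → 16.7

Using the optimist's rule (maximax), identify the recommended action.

Route 3

Row maxima: Route 1=17.2, Route 2=16.9, Route 3=17.5, Route 4=17.2, Route 5=17.2
Best best-case = 17.5 → Route 3.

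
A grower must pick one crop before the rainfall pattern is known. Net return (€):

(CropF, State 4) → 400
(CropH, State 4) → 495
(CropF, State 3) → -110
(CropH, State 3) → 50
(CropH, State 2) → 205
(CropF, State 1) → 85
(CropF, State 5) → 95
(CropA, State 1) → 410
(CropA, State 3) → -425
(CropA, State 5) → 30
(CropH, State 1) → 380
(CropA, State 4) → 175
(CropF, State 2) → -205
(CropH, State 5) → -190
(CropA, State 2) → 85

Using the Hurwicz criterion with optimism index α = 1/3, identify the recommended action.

CropH: 1/3·495 + 2/3·(-190) = 115/3
CropA: 1/3·410 + 2/3·(-425) = -440/3
CropF: 1/3·400 + 2/3·(-205) = -10/3
Highest Hurwicz score = 115/3 → CropH.

CropH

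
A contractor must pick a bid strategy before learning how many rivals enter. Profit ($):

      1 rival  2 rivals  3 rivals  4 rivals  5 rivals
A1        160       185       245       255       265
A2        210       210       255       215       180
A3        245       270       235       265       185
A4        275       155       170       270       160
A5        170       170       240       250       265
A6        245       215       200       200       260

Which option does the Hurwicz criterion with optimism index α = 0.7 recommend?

A1: 0.7·265 + 0.3·160 = 233.5
A2: 0.7·255 + 0.3·180 = 232.5
A3: 0.7·270 + 0.3·185 = 244.5
A4: 0.7·275 + 0.3·155 = 239
A5: 0.7·265 + 0.3·170 = 236.5
A6: 0.7·260 + 0.3·200 = 242
Highest Hurwicz score = 244.5 → A3.

A3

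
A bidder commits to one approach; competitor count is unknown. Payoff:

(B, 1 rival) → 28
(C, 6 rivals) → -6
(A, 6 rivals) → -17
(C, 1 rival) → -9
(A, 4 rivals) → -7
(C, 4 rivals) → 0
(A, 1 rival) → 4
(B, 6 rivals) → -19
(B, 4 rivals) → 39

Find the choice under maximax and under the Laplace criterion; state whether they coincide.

Row maxima: A=4, B=39, C=0
Best best-case = 39 → B.
Row averages: A=-20/3, B=16, C=-5
Highest average = 16 → B.

maximax → B; laplace → B (agree)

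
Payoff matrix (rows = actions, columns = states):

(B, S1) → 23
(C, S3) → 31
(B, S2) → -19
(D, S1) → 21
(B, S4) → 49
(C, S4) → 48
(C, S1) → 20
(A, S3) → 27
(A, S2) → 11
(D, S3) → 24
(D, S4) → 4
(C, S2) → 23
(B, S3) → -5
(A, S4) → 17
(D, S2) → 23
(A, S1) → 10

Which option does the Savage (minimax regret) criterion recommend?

Column bests: S1=23, S2=23, S3=31, S4=49.
A regrets: 13, 12, 4, 32 → max 32
B regrets: 0, 42, 36, 0 → max 42
C regrets: 3, 0, 0, 1 → max 3
D regrets: 2, 0, 7, 45 → max 45
Smallest max regret = 3 → C.

C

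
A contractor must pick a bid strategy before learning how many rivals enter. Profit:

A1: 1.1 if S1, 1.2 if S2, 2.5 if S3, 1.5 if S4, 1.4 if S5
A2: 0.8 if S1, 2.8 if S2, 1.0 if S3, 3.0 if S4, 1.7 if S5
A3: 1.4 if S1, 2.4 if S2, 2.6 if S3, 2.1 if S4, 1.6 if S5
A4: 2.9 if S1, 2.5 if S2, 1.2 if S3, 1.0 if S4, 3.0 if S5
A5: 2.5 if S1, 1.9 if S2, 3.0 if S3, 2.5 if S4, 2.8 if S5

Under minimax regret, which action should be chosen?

A5

Column bests: S1=2.9, S2=2.8, S3=3.0, S4=3.0, S5=3.0.
A1 regrets: 1.8, 1.6, 0.5, 1.5, 1.6 → max 1.8
A2 regrets: 2.1, 0.0, 2.0, 0.0, 1.3 → max 2.1
A3 regrets: 1.5, 0.4, 0.4, 0.9, 1.4 → max 1.5
A4 regrets: 0.0, 0.3, 1.8, 2.0, 0.0 → max 2.0
A5 regrets: 0.4, 0.9, 0.0, 0.5, 0.2 → max 0.9
Smallest max regret = 0.9 → A5.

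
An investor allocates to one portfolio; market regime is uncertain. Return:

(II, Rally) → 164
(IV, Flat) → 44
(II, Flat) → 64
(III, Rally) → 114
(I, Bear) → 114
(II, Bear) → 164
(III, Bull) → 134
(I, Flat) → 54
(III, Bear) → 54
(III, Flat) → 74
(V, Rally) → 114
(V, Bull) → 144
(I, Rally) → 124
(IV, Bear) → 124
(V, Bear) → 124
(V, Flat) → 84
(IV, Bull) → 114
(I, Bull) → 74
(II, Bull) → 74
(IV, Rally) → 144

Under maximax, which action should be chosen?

II

Row maxima: I=124, II=164, III=134, IV=144, V=144
Best best-case = 164 → II.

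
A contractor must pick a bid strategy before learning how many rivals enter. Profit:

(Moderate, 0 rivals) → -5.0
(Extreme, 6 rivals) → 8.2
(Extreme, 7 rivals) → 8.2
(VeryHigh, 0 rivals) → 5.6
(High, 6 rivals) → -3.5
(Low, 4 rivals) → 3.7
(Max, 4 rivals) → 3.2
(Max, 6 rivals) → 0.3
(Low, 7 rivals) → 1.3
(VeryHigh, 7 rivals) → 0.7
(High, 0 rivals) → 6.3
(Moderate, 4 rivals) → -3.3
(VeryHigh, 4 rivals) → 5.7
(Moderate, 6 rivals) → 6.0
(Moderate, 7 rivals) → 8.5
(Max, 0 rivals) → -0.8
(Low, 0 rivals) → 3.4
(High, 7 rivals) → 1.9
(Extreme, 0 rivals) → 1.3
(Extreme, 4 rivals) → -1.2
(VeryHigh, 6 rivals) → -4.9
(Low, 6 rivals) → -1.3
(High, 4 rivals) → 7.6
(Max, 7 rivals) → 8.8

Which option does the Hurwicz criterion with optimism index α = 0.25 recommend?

Low: 0.25·3.7 + 0.75·(-1.3) = -0.05
Moderate: 0.25·8.5 + 0.75·(-5.0) = -1.625
High: 0.25·7.6 + 0.75·(-3.5) = -0.725
VeryHigh: 0.25·5.7 + 0.75·(-4.9) = -2.25
Extreme: 0.25·8.2 + 0.75·(-1.2) = 1.15
Max: 0.25·8.8 + 0.75·(-0.8) = 1.6
Highest Hurwicz score = 1.6 → Max.

Max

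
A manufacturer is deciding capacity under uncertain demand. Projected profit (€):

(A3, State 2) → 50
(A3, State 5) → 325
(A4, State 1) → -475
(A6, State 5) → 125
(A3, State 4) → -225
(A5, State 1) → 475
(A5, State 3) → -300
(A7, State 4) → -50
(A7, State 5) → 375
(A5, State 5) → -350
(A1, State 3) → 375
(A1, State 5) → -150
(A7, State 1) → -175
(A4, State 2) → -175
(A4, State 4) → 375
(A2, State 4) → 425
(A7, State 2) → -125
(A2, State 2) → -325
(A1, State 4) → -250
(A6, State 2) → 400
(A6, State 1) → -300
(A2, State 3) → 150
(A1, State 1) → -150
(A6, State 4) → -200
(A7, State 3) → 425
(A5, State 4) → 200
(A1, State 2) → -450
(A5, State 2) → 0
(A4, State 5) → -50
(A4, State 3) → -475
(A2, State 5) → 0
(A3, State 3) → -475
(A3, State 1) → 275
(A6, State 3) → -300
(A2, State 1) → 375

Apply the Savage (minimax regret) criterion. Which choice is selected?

A7

Column bests: State 1=475, State 2=400, State 3=425, State 4=425, State 5=375.
A1 regrets: 625, 850, 50, 675, 525 → max 850
A2 regrets: 100, 725, 275, 0, 375 → max 725
A3 regrets: 200, 350, 900, 650, 50 → max 900
A4 regrets: 950, 575, 900, 50, 425 → max 950
A5 regrets: 0, 400, 725, 225, 725 → max 725
A6 regrets: 775, 0, 725, 625, 250 → max 775
A7 regrets: 650, 525, 0, 475, 0 → max 650
Smallest max regret = 650 → A7.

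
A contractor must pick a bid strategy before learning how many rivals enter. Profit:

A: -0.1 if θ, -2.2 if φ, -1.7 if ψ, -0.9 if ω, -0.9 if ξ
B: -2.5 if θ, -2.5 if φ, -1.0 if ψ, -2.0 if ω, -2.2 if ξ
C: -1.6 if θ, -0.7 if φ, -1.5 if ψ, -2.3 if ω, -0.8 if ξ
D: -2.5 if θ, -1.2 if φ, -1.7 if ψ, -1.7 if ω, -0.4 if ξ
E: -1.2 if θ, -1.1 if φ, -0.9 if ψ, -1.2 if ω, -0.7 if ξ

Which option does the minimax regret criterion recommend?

Column bests: θ=-0.1, φ=-0.7, ψ=-0.9, ω=-0.9, ξ=-0.4.
A regrets: 0.0, 1.5, 0.8, 0.0, 0.5 → max 1.5
B regrets: 2.4, 1.8, 0.1, 1.1, 1.8 → max 2.4
C regrets: 1.5, 0.0, 0.6, 1.4, 0.4 → max 1.5
D regrets: 2.4, 0.5, 0.8, 0.8, 0.0 → max 2.4
E regrets: 1.1, 0.4, 0.0, 0.3, 0.3 → max 1.1
Smallest max regret = 1.1 → E.

E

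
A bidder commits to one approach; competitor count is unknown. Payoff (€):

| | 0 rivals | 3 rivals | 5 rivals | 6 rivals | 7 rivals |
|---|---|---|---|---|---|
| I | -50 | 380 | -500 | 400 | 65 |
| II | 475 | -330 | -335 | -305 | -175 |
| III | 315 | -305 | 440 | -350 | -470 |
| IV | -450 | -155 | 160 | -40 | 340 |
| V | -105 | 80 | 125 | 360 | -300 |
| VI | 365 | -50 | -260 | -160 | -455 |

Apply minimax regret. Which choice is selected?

Column bests: 0 rivals=475, 3 rivals=380, 5 rivals=440, 6 rivals=400, 7 rivals=340.
I regrets: 525, 0, 940, 0, 275 → max 940
II regrets: 0, 710, 775, 705, 515 → max 775
III regrets: 160, 685, 0, 750, 810 → max 810
IV regrets: 925, 535, 280, 440, 0 → max 925
V regrets: 580, 300, 315, 40, 640 → max 640
VI regrets: 110, 430, 700, 560, 795 → max 795
Smallest max regret = 640 → V.

V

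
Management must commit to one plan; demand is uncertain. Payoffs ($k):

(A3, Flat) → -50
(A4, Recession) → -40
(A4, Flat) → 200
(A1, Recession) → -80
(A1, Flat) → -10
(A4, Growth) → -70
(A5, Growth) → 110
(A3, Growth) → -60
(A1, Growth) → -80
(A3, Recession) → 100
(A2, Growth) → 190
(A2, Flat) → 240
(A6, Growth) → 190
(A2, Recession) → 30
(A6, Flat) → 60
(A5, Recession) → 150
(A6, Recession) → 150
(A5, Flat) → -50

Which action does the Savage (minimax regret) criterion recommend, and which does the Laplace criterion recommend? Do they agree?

minimax regret → A2; laplace → A2 (agree)

Column bests: Recession=150, Flat=240, Growth=190.
A1 regrets: 230, 250, 270 → max 270
A2 regrets: 120, 0, 0 → max 120
A3 regrets: 50, 290, 250 → max 290
A4 regrets: 190, 40, 260 → max 260
A5 regrets: 0, 290, 80 → max 290
A6 regrets: 0, 180, 0 → max 180
Smallest max regret = 120 → A2.
Row averages: A1=-170/3, A2=460/3, A3=-10/3, A4=30, A5=70, A6=400/3
Highest average = 460/3 → A2.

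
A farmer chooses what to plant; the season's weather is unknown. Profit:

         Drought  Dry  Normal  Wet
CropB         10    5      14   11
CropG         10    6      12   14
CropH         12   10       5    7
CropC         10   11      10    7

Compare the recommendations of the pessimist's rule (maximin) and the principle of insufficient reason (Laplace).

Row minima: CropB=5, CropG=6, CropH=5, CropC=7
Best worst-case = 7 → CropC.
Row averages: CropB=10, CropG=10.5, CropH=8.5, CropC=9.5
Highest average = 10.5 → CropG.

maximin → CropC; laplace → CropG (disagree)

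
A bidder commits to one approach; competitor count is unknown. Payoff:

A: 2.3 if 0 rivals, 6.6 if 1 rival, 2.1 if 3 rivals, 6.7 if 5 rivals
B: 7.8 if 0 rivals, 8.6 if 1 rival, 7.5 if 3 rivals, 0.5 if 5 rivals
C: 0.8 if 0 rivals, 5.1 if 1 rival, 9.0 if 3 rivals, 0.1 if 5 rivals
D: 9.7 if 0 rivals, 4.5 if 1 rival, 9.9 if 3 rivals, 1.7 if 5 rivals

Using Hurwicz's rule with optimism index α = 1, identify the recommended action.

A: 1·6.7 + 0·2.1 = 6.7
B: 1·8.6 + 0·0.5 = 8.6
C: 1·9.0 + 0·0.1 = 9
D: 1·9.9 + 0·1.7 = 9.9
Highest Hurwicz score = 9.9 → D.

D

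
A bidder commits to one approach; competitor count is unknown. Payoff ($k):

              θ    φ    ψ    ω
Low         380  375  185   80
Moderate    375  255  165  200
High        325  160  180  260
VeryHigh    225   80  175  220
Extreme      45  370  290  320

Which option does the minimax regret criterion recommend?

Moderate

Column bests: θ=380, φ=375, ψ=290, ω=320.
Low regrets: 0, 0, 105, 240 → max 240
Moderate regrets: 5, 120, 125, 120 → max 125
High regrets: 55, 215, 110, 60 → max 215
VeryHigh regrets: 155, 295, 115, 100 → max 295
Extreme regrets: 335, 5, 0, 0 → max 335
Smallest max regret = 125 → Moderate.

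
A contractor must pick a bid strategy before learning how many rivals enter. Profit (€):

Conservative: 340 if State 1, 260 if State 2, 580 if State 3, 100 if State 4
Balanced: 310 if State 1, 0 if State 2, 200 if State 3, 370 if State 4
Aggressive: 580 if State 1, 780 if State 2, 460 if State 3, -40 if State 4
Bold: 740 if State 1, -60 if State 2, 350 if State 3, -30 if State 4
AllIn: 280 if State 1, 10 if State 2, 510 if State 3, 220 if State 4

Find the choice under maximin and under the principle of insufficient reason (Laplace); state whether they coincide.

Row minima: Conservative=100, Balanced=0, Aggressive=-40, Bold=-60, AllIn=10
Best worst-case = 100 → Conservative.
Row averages: Conservative=320, Balanced=220, Aggressive=445, Bold=250, AllIn=255
Highest average = 445 → Aggressive.

maximin → Conservative; laplace → Aggressive (disagree)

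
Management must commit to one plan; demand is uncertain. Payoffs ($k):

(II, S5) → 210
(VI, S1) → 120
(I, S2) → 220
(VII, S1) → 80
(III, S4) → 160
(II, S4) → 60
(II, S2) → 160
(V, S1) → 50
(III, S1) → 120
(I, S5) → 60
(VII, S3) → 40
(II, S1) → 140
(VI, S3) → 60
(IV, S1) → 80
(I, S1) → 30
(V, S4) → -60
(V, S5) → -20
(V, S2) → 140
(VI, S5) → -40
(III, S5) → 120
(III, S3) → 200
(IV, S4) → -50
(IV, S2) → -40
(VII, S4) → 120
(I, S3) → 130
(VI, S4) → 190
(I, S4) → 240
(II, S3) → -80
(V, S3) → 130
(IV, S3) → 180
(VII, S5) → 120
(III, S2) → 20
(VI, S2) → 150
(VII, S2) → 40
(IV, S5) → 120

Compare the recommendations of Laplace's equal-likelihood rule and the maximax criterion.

Row averages: I=136, II=98, III=124, IV=58, V=48, VI=96, VII=80
Highest average = 136 → I.
Row maxima: I=240, II=210, III=200, IV=180, V=140, VI=190, VII=120
Best best-case = 240 → I.

laplace → I; maximax → I (agree)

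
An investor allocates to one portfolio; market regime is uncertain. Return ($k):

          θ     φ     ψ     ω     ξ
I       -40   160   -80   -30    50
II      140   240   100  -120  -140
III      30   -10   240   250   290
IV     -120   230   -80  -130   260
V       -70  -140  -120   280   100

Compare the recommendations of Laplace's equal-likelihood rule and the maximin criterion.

Row averages: I=12, II=44, III=160, IV=32, V=10
Highest average = 160 → III.
Row minima: I=-80, II=-140, III=-10, IV=-130, V=-140
Best worst-case = -10 → III.

laplace → III; maximin → III (agree)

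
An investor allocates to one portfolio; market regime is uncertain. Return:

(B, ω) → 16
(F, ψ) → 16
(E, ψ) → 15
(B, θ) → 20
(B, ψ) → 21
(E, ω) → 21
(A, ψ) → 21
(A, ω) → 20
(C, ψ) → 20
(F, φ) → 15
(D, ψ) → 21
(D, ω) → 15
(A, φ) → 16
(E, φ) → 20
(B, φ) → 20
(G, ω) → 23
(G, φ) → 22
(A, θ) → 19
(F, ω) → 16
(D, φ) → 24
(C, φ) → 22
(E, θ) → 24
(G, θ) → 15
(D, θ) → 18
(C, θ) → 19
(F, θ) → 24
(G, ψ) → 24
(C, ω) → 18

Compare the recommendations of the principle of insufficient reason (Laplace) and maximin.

Row averages: A=19, B=19.25, C=19.75, D=19.5, E=20, F=17.75, G=21
Highest average = 21 → G.
Row minima: A=16, B=16, C=18, D=15, E=15, F=15, G=15
Best worst-case = 18 → C.

laplace → G; maximin → C (disagree)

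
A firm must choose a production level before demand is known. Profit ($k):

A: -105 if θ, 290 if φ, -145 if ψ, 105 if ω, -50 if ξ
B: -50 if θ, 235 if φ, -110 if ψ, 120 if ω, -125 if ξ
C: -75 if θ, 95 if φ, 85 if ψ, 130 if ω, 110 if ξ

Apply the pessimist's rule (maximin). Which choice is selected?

C

Row minima: A=-145, B=-125, C=-75
Best worst-case = -75 → C.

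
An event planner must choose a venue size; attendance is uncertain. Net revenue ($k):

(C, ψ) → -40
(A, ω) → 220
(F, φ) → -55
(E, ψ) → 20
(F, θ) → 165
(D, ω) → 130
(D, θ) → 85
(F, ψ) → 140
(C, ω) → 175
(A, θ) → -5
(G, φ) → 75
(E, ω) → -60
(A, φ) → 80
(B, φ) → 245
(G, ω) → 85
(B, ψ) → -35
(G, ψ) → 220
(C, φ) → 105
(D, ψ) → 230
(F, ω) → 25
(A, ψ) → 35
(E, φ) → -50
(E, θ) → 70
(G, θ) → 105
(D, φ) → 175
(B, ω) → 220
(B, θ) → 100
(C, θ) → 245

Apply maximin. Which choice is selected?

D

Row minima: A=-5, B=-35, C=-40, D=85, E=-60, F=-55, G=75
Best worst-case = 85 → D.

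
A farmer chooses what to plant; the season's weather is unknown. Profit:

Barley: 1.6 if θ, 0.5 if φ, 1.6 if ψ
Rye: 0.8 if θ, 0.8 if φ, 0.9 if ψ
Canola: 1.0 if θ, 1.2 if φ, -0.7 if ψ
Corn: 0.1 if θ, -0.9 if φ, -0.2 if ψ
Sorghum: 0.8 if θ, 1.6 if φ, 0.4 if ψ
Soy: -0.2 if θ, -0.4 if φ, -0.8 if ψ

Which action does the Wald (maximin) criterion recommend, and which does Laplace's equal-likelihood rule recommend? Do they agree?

maximin → Rye; laplace → Barley (disagree)

Row minima: Barley=0.5, Rye=0.8, Canola=-0.7, Corn=-0.9, Sorghum=0.4, Soy=-0.8
Best worst-case = 0.8 → Rye.
Row averages: Barley=37/30, Rye=5/6, Canola=0.5, Corn=-1/3, Sorghum=14/15, Soy=-7/15
Highest average = 37/30 → Barley.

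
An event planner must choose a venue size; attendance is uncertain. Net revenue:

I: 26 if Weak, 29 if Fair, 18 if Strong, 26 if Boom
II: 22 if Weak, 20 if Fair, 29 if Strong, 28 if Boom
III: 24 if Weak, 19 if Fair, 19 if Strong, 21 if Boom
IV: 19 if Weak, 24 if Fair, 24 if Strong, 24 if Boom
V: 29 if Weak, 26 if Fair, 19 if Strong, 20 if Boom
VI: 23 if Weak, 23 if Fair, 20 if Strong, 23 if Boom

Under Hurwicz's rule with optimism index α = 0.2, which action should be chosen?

II

I: 0.2·29 + 0.8·18 = 20.2
II: 0.2·29 + 0.8·20 = 21.8
III: 0.2·24 + 0.8·19 = 20
IV: 0.2·24 + 0.8·19 = 20
V: 0.2·29 + 0.8·19 = 21
VI: 0.2·23 + 0.8·20 = 20.6
Highest Hurwicz score = 21.8 → II.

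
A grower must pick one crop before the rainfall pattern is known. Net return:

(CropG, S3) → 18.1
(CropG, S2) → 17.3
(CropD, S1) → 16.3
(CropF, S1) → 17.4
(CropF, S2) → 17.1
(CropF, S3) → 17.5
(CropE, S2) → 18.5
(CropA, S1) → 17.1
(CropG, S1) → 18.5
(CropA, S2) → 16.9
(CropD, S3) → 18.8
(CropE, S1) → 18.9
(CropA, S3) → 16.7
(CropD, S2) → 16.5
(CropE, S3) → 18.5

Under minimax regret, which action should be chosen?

CropE

Column bests: S1=18.9, S2=18.5, S3=18.8.
CropG regrets: 0.4, 1.2, 0.7 → max 1.2
CropF regrets: 1.5, 1.4, 1.3 → max 1.5
CropE regrets: 0.0, 0.0, 0.3 → max 0.3
CropA regrets: 1.8, 1.6, 2.1 → max 2.1
CropD regrets: 2.6, 2.0, 0.0 → max 2.6
Smallest max regret = 0.3 → CropE.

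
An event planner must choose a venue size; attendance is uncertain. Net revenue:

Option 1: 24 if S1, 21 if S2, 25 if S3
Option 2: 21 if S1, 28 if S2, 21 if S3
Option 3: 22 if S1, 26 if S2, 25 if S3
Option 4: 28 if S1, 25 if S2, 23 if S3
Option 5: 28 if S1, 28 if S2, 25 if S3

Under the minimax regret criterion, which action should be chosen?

Option 5

Column bests: S1=28, S2=28, S3=25.
Option 1 regrets: 4, 7, 0 → max 7
Option 2 regrets: 7, 0, 4 → max 7
Option 3 regrets: 6, 2, 0 → max 6
Option 4 regrets: 0, 3, 2 → max 3
Option 5 regrets: 0, 0, 0 → max 0
Smallest max regret = 0 → Option 5.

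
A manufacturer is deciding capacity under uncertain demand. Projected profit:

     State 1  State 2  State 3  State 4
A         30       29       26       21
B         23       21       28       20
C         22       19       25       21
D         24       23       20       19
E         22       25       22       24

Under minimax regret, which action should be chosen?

A

Column bests: State 1=30, State 2=29, State 3=28, State 4=24.
A regrets: 0, 0, 2, 3 → max 3
B regrets: 7, 8, 0, 4 → max 8
C regrets: 8, 10, 3, 3 → max 10
D regrets: 6, 6, 8, 5 → max 8
E regrets: 8, 4, 6, 0 → max 8
Smallest max regret = 3 → A.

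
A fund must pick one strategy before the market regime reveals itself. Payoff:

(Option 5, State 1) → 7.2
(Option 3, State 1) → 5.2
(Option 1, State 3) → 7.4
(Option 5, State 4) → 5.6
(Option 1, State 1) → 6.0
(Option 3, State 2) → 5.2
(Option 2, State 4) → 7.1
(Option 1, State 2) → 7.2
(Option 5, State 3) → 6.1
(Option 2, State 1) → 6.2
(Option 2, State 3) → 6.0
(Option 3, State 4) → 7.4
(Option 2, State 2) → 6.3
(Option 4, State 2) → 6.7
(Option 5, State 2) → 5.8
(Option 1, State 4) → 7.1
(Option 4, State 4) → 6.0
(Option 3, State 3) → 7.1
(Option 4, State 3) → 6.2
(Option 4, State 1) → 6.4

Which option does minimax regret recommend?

Column bests: State 1=7.2, State 2=7.2, State 3=7.4, State 4=7.4.
Option 1 regrets: 1.2, 0.0, 0.0, 0.3 → max 1.2
Option 2 regrets: 1.0, 0.9, 1.4, 0.3 → max 1.4
Option 3 regrets: 2.0, 2.0, 0.3, 0.0 → max 2.0
Option 4 regrets: 0.8, 0.5, 1.2, 1.4 → max 1.4
Option 5 regrets: 0.0, 1.4, 1.3, 1.8 → max 1.8
Smallest max regret = 1.2 → Option 1.

Option 1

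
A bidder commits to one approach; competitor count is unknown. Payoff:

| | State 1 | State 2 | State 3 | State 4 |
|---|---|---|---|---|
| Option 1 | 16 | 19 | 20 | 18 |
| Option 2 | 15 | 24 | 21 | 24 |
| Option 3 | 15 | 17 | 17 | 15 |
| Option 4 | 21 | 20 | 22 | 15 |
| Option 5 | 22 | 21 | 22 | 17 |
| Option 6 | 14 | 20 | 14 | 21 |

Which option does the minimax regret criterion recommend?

Option 1

Column bests: State 1=22, State 2=24, State 3=22, State 4=24.
Option 1 regrets: 6, 5, 2, 6 → max 6
Option 2 regrets: 7, 0, 1, 0 → max 7
Option 3 regrets: 7, 7, 5, 9 → max 9
Option 4 regrets: 1, 4, 0, 9 → max 9
Option 5 regrets: 0, 3, 0, 7 → max 7
Option 6 regrets: 8, 4, 8, 3 → max 8
Smallest max regret = 6 → Option 1.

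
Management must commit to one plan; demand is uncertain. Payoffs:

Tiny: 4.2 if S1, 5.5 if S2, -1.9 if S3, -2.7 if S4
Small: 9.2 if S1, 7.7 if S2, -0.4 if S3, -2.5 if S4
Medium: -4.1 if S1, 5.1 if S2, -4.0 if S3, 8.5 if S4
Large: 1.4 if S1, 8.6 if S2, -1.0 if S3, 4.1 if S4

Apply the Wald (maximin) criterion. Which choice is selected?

Row minima: Tiny=-2.7, Small=-2.5, Medium=-4.1, Large=-1.0
Best worst-case = -1.0 → Large.

Large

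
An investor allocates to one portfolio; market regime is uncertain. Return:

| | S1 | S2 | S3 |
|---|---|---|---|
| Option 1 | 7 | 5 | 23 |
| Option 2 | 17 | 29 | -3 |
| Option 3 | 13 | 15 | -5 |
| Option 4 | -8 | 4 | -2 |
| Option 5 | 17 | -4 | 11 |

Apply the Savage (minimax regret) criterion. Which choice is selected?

Column bests: S1=17, S2=29, S3=23.
Option 1 regrets: 10, 24, 0 → max 24
Option 2 regrets: 0, 0, 26 → max 26
Option 3 regrets: 4, 14, 28 → max 28
Option 4 regrets: 25, 25, 25 → max 25
Option 5 regrets: 0, 33, 12 → max 33
Smallest max regret = 24 → Option 1.

Option 1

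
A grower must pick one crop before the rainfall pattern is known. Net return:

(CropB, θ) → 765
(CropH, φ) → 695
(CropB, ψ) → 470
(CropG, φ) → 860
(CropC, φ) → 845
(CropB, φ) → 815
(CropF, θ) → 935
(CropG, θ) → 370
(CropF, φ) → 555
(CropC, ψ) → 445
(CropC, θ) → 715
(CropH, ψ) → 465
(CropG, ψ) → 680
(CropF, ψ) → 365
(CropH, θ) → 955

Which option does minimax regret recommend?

Column bests: θ=955, φ=860, ψ=680.
CropF regrets: 20, 305, 315 → max 315
CropB regrets: 190, 45, 210 → max 210
CropH regrets: 0, 165, 215 → max 215
CropC regrets: 240, 15, 235 → max 240
CropG regrets: 585, 0, 0 → max 585
Smallest max regret = 210 → CropB.

CropB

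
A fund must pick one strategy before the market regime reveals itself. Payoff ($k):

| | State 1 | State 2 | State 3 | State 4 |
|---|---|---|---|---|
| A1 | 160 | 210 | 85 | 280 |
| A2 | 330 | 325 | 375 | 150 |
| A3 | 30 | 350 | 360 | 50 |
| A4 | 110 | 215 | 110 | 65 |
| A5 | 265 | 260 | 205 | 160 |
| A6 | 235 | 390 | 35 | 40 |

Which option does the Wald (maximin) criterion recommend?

Row minima: A1=85, A2=150, A3=30, A4=65, A5=160, A6=35
Best worst-case = 160 → A5.

A5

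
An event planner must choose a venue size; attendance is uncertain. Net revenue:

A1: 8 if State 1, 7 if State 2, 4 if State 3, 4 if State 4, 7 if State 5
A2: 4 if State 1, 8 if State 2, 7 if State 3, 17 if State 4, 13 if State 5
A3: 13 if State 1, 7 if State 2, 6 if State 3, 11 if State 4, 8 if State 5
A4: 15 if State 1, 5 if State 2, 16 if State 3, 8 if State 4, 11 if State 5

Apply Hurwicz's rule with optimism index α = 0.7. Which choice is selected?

A1: 0.7·8 + 0.3·4 = 6.8
A2: 0.7·17 + 0.3·4 = 13.1
A3: 0.7·13 + 0.3·6 = 10.9
A4: 0.7·16 + 0.3·5 = 12.7
Highest Hurwicz score = 13.1 → A2.

A2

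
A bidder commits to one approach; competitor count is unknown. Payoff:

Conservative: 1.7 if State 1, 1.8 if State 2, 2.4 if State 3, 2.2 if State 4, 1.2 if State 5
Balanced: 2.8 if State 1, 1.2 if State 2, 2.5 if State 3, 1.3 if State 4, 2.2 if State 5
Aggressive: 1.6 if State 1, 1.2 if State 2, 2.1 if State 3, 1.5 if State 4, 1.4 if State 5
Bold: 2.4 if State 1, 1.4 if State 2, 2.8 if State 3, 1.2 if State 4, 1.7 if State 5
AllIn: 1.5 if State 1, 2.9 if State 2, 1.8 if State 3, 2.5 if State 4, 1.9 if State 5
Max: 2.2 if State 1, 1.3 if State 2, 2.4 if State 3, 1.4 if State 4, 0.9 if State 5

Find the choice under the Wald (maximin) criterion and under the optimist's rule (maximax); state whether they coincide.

maximin → AllIn; maximax → AllIn (agree)

Row minima: Conservative=1.2, Balanced=1.2, Aggressive=1.2, Bold=1.2, AllIn=1.5, Max=0.9
Best worst-case = 1.5 → AllIn.
Row maxima: Conservative=2.4, Balanced=2.8, Aggressive=2.1, Bold=2.8, AllIn=2.9, Max=2.4
Best best-case = 2.9 → AllIn.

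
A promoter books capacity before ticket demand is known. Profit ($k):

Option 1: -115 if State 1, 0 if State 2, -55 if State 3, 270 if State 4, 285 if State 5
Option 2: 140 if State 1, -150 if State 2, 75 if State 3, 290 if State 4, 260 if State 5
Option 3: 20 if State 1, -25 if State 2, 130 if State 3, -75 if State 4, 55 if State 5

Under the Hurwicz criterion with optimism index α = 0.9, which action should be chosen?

Option 2

Option 1: 0.9·285 + 0.1·(-115) = 245
Option 2: 0.9·290 + 0.1·(-150) = 246
Option 3: 0.9·130 + 0.1·(-75) = 109.5
Highest Hurwicz score = 246 → Option 2.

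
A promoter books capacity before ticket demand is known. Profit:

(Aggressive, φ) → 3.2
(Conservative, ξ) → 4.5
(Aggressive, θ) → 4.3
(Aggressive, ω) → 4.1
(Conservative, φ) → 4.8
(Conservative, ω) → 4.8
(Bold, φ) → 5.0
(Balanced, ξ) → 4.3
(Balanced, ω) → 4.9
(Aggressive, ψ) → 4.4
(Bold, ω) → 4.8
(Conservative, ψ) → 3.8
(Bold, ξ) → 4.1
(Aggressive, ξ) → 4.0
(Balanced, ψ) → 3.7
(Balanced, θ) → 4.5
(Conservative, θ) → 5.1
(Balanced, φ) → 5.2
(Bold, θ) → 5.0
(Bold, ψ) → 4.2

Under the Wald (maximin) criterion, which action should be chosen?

Row minima: Conservative=3.8, Balanced=3.7, Aggressive=3.2, Bold=4.1
Best worst-case = 4.1 → Bold.

Bold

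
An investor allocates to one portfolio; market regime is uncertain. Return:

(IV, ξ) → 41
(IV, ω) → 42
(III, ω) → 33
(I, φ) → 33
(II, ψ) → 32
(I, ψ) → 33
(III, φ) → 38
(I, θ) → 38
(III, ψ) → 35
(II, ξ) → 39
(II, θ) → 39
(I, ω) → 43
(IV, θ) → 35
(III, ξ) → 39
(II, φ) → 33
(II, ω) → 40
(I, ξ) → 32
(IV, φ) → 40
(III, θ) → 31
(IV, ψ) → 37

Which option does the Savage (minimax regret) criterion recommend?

Column bests: θ=39, φ=40, ψ=37, ω=43, ξ=41.
I regrets: 1, 7, 4, 0, 9 → max 9
II regrets: 0, 7, 5, 3, 2 → max 7
III regrets: 8, 2, 2, 10, 2 → max 10
IV regrets: 4, 0, 0, 1, 0 → max 4
Smallest max regret = 4 → IV.

IV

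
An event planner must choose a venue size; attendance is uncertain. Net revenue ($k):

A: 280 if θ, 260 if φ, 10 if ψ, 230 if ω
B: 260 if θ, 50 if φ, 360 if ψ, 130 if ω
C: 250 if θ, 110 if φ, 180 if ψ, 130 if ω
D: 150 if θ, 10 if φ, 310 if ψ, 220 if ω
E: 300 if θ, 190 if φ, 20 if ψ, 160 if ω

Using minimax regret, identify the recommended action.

C

Column bests: θ=300, φ=260, ψ=360, ω=230.
A regrets: 20, 0, 350, 0 → max 350
B regrets: 40, 210, 0, 100 → max 210
C regrets: 50, 150, 180, 100 → max 180
D regrets: 150, 250, 50, 10 → max 250
E regrets: 0, 70, 340, 70 → max 340
Smallest max regret = 180 → C.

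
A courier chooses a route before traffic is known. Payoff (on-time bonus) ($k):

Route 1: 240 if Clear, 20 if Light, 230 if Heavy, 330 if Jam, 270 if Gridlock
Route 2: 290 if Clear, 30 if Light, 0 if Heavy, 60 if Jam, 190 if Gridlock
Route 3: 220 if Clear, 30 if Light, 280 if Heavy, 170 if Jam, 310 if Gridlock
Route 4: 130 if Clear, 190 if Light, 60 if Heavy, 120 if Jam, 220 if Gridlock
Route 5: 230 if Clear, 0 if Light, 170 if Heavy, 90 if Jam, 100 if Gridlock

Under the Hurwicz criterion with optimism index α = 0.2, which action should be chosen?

Route 1: 0.2·330 + 0.8·20 = 82
Route 2: 0.2·290 + 0.8·0 = 58
Route 3: 0.2·310 + 0.8·30 = 86
Route 4: 0.2·220 + 0.8·60 = 92
Route 5: 0.2·230 + 0.8·0 = 46
Highest Hurwicz score = 92 → Route 4.

Route 4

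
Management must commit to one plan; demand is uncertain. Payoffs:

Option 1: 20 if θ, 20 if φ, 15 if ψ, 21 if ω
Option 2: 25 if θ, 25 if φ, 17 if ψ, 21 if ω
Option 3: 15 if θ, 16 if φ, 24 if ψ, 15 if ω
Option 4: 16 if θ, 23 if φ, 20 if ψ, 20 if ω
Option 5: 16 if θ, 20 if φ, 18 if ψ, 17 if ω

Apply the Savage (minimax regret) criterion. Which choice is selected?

Option 2

Column bests: θ=25, φ=25, ψ=24, ω=21.
Option 1 regrets: 5, 5, 9, 0 → max 9
Option 2 regrets: 0, 0, 7, 0 → max 7
Option 3 regrets: 10, 9, 0, 6 → max 10
Option 4 regrets: 9, 2, 4, 1 → max 9
Option 5 regrets: 9, 5, 6, 4 → max 9
Smallest max regret = 7 → Option 2.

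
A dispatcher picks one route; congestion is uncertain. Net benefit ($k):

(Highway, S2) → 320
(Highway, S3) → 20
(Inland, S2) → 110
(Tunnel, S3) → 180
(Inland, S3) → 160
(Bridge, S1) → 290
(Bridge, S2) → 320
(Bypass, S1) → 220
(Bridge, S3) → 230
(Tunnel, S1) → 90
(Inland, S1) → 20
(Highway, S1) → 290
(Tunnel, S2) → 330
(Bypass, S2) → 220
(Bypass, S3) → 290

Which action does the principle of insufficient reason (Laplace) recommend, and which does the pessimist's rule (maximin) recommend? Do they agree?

laplace → Bridge; maximin → Bridge (agree)

Row averages: Tunnel=200, Bridge=280, Highway=210, Inland=290/3, Bypass=730/3
Highest average = 280 → Bridge.
Row minima: Tunnel=90, Bridge=230, Highway=20, Inland=20, Bypass=220
Best worst-case = 230 → Bridge.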